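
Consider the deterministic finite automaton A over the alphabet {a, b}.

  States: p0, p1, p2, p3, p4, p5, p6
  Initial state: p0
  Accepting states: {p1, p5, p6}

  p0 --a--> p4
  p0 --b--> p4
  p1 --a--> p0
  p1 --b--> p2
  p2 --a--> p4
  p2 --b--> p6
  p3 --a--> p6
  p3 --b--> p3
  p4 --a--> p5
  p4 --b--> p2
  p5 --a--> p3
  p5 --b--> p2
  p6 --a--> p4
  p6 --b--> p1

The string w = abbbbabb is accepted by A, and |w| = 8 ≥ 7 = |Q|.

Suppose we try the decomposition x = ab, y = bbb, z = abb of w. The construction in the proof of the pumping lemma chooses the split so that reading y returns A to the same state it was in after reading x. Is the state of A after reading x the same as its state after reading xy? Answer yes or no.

State sequence: p0 -a-> p4 -b-> p2 -b-> p6 -b-> p1 -b-> p2

After x (step 2): p2. After xy (step 5): p2.
They match, so y = bbb drives A around a cycle from p2 back to itself; pumping y any number of times keeps A in p2 before reading z, and xyⁱz ∈ L(A) for every i ≥ 0.

yes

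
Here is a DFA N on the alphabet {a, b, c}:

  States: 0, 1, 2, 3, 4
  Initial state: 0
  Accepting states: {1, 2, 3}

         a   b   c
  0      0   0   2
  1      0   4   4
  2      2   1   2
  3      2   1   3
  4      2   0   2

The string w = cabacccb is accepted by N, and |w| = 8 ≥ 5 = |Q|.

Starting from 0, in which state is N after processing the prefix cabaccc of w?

2

State sequence: 0 -c-> 2 -a-> 2 -b-> 1 -a-> 0 -c-> 2 -c-> 2 -c-> 2

After reading 7 characters, N is in state 2.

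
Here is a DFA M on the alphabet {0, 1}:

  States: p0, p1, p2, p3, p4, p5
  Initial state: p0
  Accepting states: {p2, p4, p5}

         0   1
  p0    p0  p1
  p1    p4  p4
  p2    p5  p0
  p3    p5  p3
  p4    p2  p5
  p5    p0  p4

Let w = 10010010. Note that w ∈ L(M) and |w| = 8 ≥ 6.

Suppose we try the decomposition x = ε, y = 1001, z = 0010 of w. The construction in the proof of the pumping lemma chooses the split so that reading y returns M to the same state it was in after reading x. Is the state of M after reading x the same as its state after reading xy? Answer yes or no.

yes

State sequence: p0 -1-> p1 -0-> p4 -0-> p2 -1-> p0

After x (step 0): p0. After xy (step 4): p0.
They match, so y = 1001 drives M around a cycle from p0 back to itself; pumping y any number of times keeps M in p0 before reading z, and xyⁱz ∈ L(M) for every i ≥ 0.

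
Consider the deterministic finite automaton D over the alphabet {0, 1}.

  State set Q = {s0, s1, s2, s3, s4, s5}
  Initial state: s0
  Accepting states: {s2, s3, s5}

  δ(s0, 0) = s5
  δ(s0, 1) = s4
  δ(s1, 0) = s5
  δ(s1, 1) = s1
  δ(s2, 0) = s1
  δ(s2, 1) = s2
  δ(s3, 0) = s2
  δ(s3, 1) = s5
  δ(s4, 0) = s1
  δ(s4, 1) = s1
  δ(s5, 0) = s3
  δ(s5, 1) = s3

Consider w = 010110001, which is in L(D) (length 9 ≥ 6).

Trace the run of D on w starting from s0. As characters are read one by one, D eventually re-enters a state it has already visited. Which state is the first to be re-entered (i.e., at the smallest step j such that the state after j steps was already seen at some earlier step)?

s2

State sequence: s0 -0-> s5 -1-> s3 -0-> s2 -1-> s2 -1-> s2 -0-> s1 -0-> s5 -0-> s3 -1-> s5
First repeat at step 4: s2 was already visited.

The earliest repeat is at step j = 4: D is in s2, which it already visited at step i = 3.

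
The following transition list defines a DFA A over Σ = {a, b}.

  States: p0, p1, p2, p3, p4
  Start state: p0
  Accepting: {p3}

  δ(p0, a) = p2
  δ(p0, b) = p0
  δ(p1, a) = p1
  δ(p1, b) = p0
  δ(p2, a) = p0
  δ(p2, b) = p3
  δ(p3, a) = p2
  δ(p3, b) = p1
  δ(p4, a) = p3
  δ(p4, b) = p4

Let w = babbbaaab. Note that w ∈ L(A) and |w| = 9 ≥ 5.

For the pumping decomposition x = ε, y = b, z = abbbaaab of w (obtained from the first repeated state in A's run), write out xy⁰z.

abbbaaab

xy⁰z = xz = ε·abbbaaab = abbbaaab.
Reading y = b takes A from p0 back to p0, so after x the machine is still in p0, and z then leads to the accepting state p3. Hence abbbaaab ∈ L(A).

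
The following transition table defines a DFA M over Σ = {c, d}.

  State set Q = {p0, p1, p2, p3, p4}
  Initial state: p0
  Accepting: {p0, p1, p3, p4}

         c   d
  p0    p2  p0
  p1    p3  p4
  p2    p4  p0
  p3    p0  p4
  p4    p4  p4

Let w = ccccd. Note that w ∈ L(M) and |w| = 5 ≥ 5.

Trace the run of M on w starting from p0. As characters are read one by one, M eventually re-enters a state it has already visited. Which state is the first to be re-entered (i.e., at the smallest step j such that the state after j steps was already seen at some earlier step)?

p4

Run of M on w = c c c c d:
  step 0: p0  (start)
  step 1: p2  (read c: p0→p2)
  step 2: p4  (read c: p2→p4)
  step 3: p4  (read c: p4→p4)   ← first repeat (p4 seen earlier)
  step 4: p4  (read c: p4→p4)
  step 5: p4  (read d: p4→p4)

The earliest repeat is at step j = 3: M is in p4, which it already visited at step i = 2.
Since M has 5 states, any run of length ≥ 5 visits 5+1 states, so by pigeonhole some state repeats within the first 5 steps — that repeat gives the pumpable loop.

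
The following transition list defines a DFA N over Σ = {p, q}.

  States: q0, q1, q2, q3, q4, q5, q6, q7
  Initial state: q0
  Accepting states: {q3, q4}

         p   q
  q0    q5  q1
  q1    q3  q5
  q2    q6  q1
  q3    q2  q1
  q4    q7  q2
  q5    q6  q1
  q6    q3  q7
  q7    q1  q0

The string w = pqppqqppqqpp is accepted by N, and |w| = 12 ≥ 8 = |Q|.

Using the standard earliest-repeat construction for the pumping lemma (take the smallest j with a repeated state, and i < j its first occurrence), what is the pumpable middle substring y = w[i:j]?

ppq

State sequence: q0 -p-> q5 -q-> q1 -p-> q3 -p-> q2 -q-> q1 -q-> q5 -p-> q6 -p-> q3 -q-> q1 -q-> q5 -p-> q6 -p-> q3
First repeat at step 5: q1 was already visited.

So i = 2, j = 5, giving x = w[0:2] = pq, y = w[2:5] = ppq, z = w[5:12] = qppqqpp.
Check: |xy| = 5 ≤ 8 and |y| = 3 ≥ 1. Reading y takes N from q1 back to q1, so every xyⁱz is accepted.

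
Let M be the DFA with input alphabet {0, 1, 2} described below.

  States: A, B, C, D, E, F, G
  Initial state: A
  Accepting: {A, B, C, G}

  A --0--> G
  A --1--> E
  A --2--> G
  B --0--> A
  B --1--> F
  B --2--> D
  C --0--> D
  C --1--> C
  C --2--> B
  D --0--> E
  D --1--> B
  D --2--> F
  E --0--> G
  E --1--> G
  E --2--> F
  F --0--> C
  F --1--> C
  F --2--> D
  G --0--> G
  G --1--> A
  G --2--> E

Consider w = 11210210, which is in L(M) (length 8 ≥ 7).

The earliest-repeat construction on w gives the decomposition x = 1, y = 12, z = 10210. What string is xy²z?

1121210210

xy^2z = 1·12·12·10210 = 1121210210.
Reading y = 12 takes M from E back to E, so after x·y·y the machine is still in E, and z then leads to the accepting state G. Hence 1121210210 ∈ L(M).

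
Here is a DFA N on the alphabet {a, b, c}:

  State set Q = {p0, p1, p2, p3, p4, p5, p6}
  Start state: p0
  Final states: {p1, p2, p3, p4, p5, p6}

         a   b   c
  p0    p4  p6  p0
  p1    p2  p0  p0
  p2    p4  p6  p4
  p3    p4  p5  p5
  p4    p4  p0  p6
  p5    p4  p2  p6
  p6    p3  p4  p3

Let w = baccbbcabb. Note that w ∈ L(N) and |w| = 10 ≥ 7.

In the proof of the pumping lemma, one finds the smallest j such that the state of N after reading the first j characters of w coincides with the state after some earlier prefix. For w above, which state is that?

p6

Run of N on w = b a c c b b c a b b:
  step 0: p0  (start)
  step 1: p6  (read b: p0→p6)
  step 2: p3  (read a: p6→p3)
  step 3: p5  (read c: p3→p5)
  step 4: p6  (read c: p5→p6)   ← first repeat (p6 seen earlier)
  step 5: p4  (read b: p6→p4)
  step 6: p0  (read b: p4→p0)
  step 7: p0  (read c: p0→p0)
  step 8: p4  (read a: p0→p4)
  step 9: p0  (read b: p4→p0)
  step 10: p6  (read b: p0→p6)

The earliest repeat is at step j = 4: N is in p6, which it already visited at step i = 1.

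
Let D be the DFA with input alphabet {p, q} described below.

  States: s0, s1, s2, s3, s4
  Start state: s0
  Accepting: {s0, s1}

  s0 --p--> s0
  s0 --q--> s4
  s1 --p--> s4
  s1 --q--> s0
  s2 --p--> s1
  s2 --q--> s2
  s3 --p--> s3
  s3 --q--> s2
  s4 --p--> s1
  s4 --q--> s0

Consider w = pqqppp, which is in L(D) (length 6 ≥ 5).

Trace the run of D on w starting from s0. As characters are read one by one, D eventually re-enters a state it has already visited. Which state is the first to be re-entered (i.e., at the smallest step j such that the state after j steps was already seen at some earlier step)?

s0

State sequence: s0 -p-> s0 -q-> s4 -q-> s0 -p-> s0 -p-> s0 -p-> s0
First repeat at step 1: s0 was already visited.

The earliest repeat is at step j = 1: D is in s0, which it already visited at step i = 0.
Since D has 5 states, any run of length ≥ 5 visits 5+1 states, so by pigeonhole some state repeats within the first 5 steps — that repeat gives the pumpable loop.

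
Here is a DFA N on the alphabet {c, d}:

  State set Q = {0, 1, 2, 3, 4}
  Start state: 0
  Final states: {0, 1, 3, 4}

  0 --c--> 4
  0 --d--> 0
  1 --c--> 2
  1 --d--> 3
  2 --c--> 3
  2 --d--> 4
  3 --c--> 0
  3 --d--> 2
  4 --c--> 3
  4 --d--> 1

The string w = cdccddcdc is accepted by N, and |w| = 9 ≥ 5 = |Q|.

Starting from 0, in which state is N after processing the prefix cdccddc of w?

Run of N on the first 7 characters of w = c d c c d d c:
  step 0: 0  (start)
  step 1: 4  (read c: 0→4)
  step 2: 1  (read d: 4→1)
  step 3: 2  (read c: 1→2)
  step 4: 3  (read c: 2→3)
  step 5: 2  (read d: 3→2)
  step 6: 4  (read d: 2→4)
  step 7: 3  (read c: 4→3)

After reading 7 characters, N is in state 3.

3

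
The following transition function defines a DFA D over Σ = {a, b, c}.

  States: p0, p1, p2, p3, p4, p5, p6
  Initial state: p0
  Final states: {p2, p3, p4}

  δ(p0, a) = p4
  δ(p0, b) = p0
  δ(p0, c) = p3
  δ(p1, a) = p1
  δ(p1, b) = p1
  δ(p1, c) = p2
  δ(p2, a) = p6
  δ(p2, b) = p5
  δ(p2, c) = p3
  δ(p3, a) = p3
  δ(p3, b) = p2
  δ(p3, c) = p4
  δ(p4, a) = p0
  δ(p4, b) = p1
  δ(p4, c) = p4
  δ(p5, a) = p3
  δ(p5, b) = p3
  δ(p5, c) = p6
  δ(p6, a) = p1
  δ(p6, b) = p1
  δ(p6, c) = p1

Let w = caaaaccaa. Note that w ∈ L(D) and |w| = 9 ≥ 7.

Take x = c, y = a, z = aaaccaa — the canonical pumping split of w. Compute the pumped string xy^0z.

xy⁰z = xz = c·aaaccaa = caaaccaa.
Reading y = a takes D from p3 back to p3, so after x the machine is still in p3, and z then leads to the accepting state p4. Hence caaaccaa ∈ L(D).

caaaccaa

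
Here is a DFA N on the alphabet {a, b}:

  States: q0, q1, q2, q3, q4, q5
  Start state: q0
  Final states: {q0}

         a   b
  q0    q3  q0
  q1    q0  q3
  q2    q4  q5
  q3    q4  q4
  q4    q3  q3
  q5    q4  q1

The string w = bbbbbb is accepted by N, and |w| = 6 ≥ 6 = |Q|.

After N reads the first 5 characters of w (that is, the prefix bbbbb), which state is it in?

q0

State sequence: q0 -b-> q0 -b-> q0 -b-> q0 -b-> q0 -b-> q0

After reading 5 characters, N is in state q0.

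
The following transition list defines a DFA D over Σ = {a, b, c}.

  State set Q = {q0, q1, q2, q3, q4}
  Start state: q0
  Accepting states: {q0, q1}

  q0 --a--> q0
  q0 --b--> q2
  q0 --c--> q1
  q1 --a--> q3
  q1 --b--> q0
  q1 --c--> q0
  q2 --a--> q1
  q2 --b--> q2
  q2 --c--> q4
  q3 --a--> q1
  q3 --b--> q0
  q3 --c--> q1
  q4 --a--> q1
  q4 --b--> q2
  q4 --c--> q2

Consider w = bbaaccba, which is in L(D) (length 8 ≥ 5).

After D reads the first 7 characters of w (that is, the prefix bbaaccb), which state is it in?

q2

State sequence: q0 -b-> q2 -b-> q2 -a-> q1 -a-> q3 -c-> q1 -c-> q0 -b-> q2

After reading 7 characters, D is in state q2.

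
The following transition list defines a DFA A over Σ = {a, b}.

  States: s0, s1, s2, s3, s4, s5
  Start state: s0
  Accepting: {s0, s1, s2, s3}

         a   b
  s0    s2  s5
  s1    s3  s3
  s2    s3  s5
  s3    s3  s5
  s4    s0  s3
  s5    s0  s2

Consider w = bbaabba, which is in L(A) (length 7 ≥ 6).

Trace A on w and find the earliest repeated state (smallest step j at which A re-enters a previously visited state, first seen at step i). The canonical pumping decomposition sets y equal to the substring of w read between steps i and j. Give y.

a

State sequence: s0 -b-> s5 -b-> s2 -a-> s3 -a-> s3 -b-> s5 -b-> s2 -a-> s3
First repeat at step 4: s3 was already visited.

So i = 3, j = 4, giving x = w[0:3] = bba, y = w[3:4] = a, z = w[4:7] = bba.
Check: |xy| = 4 ≤ 6 and |y| = 1 ≥ 1. Reading y takes A from s3 back to s3, so every xyⁱz is accepted.
Since A has 6 states, any run of length ≥ 6 visits 6+1 states, so by pigeonhole some state repeats within the first 6 steps — that repeat gives the pumpable loop.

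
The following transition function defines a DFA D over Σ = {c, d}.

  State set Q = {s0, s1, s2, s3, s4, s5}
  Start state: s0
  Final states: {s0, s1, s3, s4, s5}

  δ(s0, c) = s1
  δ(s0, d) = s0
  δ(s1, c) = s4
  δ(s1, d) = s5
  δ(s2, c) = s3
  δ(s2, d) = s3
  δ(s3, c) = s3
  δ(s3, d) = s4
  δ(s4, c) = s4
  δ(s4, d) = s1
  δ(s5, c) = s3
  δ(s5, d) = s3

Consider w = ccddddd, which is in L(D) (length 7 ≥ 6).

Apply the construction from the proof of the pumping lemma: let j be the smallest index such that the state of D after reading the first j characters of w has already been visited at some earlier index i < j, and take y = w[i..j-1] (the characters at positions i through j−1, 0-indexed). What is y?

State sequence: s0 -c-> s1 -c-> s4 -d-> s1 -d-> s5 -d-> s3 -d-> s4 -d-> s1
First repeat at step 3: s1 was already visited.

So i = 1, j = 3, giving x = w[0:1] = c, y = w[1:3] = cd, z = w[3:7] = dddd.
Check: |xy| = 3 ≤ 6 and |y| = 2 ≥ 1. Reading y takes D from s1 back to s1, so every xyⁱz is accepted.
With |Q| = 6, pigeonhole forces a state repeat no later than step 6; the substring read between the first and second visits to that state can be pumped.

cd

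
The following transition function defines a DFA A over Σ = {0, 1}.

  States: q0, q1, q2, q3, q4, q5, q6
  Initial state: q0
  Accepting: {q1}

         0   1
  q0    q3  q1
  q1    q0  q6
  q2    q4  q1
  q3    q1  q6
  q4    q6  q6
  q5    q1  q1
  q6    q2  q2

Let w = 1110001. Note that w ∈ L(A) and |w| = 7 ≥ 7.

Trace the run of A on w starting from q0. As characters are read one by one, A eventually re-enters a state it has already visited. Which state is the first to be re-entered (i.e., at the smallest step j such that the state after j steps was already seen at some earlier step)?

State sequence: q0 -1-> q1 -1-> q6 -1-> q2 -0-> q4 -0-> q6 -0-> q2 -1-> q1
First repeat at step 5: q6 was already visited.

The earliest repeat is at step j = 5: A is in q6, which it already visited at step i = 2.
With |Q| = 7, pigeonhole forces a state repeat no later than step 7; the substring read between the first and second visits to that state can be pumped.

q6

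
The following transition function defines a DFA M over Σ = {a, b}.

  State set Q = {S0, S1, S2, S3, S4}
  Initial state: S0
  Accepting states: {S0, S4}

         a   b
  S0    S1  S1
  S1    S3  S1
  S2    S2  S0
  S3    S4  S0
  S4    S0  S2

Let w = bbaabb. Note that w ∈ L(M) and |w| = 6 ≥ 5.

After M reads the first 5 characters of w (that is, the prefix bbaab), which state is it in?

S2

Run of M on the first 5 characters of w = b b a a b:
  step 0: S0  (start)
  step 1: S1  (read b: S0→S1)
  step 2: S1  (read b: S1→S1)
  step 3: S3  (read a: S1→S3)
  step 4: S4  (read a: S3→S4)
  step 5: S2  (read b: S4→S2)

After reading 5 characters, M is in state S2.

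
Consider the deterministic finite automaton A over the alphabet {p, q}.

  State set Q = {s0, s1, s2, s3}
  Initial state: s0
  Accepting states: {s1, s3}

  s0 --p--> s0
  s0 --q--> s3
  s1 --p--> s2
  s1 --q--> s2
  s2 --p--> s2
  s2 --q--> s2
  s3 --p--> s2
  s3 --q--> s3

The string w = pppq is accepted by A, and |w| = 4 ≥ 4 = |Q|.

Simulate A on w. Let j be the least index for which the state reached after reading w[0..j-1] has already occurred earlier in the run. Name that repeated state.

s0

Run of A on w = p p p q:
  step 0: s0  (start)
  step 1: s0  (read p: s0→s0)   ← first repeat (s0 seen earlier)
  step 2: s0  (read p: s0→s0)
  step 3: s0  (read p: s0→s0)
  step 4: s3  (read q: s0→s3)

The earliest repeat is at step j = 1: A is in s0, which it already visited at step i = 0.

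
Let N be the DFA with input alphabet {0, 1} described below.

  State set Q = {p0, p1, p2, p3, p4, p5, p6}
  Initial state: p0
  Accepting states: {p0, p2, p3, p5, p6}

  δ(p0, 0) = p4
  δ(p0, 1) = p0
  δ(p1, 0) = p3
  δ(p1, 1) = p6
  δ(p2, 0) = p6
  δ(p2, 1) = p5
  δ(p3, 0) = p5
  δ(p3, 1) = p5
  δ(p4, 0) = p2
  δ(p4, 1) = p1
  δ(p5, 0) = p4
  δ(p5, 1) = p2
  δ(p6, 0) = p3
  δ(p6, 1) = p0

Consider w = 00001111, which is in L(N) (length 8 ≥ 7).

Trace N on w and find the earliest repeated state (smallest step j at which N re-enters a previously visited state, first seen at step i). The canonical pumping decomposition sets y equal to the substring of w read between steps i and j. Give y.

0011

State sequence: p0 -0-> p4 -0-> p2 -0-> p6 -0-> p3 -1-> p5 -1-> p2 -1-> p5 -1-> p2
First repeat at step 6: p2 was already visited.

So i = 2, j = 6, giving x = w[0:2] = 00, y = w[2:6] = 0011, z = w[6:8] = 11.
Check: |xy| = 6 ≤ 7 and |y| = 4 ≥ 1. Reading y takes N from p2 back to p2, so every xyⁱz is accepted.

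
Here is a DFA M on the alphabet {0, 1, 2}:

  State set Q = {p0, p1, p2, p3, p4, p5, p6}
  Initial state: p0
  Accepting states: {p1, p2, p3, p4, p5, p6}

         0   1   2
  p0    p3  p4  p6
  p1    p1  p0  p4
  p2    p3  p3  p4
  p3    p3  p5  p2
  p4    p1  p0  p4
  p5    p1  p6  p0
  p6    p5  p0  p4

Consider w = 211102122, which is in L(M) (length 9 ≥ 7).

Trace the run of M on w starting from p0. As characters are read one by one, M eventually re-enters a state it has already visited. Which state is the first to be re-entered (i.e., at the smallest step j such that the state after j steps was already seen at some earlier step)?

Run of M on w = 2 1 1 1 0 2 1 2 2:
  step 0: p0  (start)
  step 1: p6  (read 2: p0→p6)
  step 2: p0  (read 1: p6→p0)   ← first repeat (p0 seen earlier)
  step 3: p4  (read 1: p0→p4)
  step 4: p0  (read 1: p4→p0)
  step 5: p3  (read 0: p0→p3)
  step 6: p2  (read 2: p3→p2)
  step 7: p3  (read 1: p2→p3)
  step 8: p2  (read 2: p3→p2)
  step 9: p4  (read 2: p2→p4)

The earliest repeat is at step j = 2: M is in p0, which it already visited at step i = 0.

p0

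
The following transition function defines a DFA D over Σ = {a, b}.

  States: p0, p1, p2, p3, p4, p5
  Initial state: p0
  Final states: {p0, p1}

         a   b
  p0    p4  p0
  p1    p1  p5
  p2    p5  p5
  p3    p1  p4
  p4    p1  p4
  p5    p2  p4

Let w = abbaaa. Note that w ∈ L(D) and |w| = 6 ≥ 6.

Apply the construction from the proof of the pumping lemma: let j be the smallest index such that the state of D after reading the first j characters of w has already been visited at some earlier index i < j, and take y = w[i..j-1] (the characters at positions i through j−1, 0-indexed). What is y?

Run of D on w = a b b a a a:
  step 0: p0  (start)
  step 1: p4  (read a: p0→p4)
  step 2: p4  (read b: p4→p4)   ← first repeat (p4 seen earlier)
  step 3: p4  (read b: p4→p4)
  step 4: p1  (read a: p4→p1)
  step 5: p1  (read a: p1→p1)
  step 6: p1  (read a: p1→p1)

So i = 1, j = 2, giving x = w[0:1] = a, y = w[1:2] = b, z = w[2:6] = baaa.
Check: |xy| = 2 ≤ 6 and |y| = 1 ≥ 1. Reading y takes D from p4 back to p4, so every xyⁱz is accepted.
Since D has 6 states, any run of length ≥ 6 visits 6+1 states, so by pigeonhole some state repeats within the first 6 steps — that repeat gives the pumpable loop.

b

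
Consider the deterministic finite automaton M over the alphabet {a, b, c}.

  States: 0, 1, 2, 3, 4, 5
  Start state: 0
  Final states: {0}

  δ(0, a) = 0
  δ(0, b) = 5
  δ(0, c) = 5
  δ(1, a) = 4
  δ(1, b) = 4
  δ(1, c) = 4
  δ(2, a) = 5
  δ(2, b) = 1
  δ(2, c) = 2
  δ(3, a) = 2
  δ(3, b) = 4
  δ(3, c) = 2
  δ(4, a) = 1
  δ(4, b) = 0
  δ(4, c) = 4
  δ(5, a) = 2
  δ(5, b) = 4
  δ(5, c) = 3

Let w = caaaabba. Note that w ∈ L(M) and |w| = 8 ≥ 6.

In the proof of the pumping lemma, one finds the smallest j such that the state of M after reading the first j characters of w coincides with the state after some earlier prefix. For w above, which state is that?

Run of M on w = c a a a a b b a:
  step 0: 0  (start)
  step 1: 5  (read c: 0→5)
  step 2: 2  (read a: 5→2)
  step 3: 5  (read a: 2→5)   ← first repeat (5 seen earlier)
  step 4: 2  (read a: 5→2)
  step 5: 5  (read a: 2→5)
  step 6: 4  (read b: 5→4)
  step 7: 0  (read b: 4→0)
  step 8: 0  (read a: 0→0)

The earliest repeat is at step j = 3: M is in 5, which it already visited at step i = 1.
Since M has 6 states, any run of length ≥ 6 visits 6+1 states, so by pigeonhole some state repeats within the first 6 steps — that repeat gives the pumpable loop.

5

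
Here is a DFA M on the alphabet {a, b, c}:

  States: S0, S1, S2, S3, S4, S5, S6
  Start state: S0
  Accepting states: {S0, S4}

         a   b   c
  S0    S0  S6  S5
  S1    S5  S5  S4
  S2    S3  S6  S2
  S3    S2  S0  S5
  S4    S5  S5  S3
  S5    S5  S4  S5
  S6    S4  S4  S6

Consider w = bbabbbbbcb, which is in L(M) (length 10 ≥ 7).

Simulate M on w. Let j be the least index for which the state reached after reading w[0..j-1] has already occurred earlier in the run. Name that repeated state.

S4

Run of M on w = b b a b b b b b c b:
  step 0: S0  (start)
  step 1: S6  (read b: S0→S6)
  step 2: S4  (read b: S6→S4)
  step 3: S5  (read a: S4→S5)
  step 4: S4  (read b: S5→S4)   ← first repeat (S4 seen earlier)
  step 5: S5  (read b: S4→S5)
  step 6: S4  (read b: S5→S4)
  step 7: S5  (read b: S4→S5)
  step 8: S4  (read b: S5→S4)
  step 9: S3  (read c: S4→S3)
  step 10: S0  (read b: S3→S0)

The earliest repeat is at step j = 4: M is in S4, which it already visited at step i = 2.
With |Q| = 7, pigeonhole forces a state repeat no later than step 7; the substring read between the first and second visits to that state can be pumped.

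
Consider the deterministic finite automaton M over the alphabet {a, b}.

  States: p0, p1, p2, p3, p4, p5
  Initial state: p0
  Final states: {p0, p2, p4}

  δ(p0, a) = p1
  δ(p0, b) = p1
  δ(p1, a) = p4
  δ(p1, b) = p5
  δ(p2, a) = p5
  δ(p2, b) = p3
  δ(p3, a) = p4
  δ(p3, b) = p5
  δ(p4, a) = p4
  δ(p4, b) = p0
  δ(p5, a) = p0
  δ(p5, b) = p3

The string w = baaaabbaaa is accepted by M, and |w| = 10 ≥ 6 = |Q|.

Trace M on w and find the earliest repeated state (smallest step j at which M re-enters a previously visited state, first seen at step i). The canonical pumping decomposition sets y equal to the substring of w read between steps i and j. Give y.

Run of M on w = b a a a a b b a a a:
  step 0: p0  (start)
  step 1: p1  (read b: p0→p1)
  step 2: p4  (read a: p1→p4)
  step 3: p4  (read a: p4→p4)   ← first repeat (p4 seen earlier)
  step 4: p4  (read a: p4→p4)
  step 5: p4  (read a: p4→p4)
  step 6: p0  (read b: p4→p0)
  step 7: p1  (read b: p0→p1)
  step 8: p4  (read a: p1→p4)
  step 9: p4  (read a: p4→p4)
  step 10: p4  (read a: p4→p4)

So i = 2, j = 3, giving x = w[0:2] = ba, y = w[2:3] = a, z = w[3:10] = aabbaaa.
Check: |xy| = 3 ≤ 6 and |y| = 1 ≥ 1. Reading y takes M from p4 back to p4, so every xyⁱz is accepted.

a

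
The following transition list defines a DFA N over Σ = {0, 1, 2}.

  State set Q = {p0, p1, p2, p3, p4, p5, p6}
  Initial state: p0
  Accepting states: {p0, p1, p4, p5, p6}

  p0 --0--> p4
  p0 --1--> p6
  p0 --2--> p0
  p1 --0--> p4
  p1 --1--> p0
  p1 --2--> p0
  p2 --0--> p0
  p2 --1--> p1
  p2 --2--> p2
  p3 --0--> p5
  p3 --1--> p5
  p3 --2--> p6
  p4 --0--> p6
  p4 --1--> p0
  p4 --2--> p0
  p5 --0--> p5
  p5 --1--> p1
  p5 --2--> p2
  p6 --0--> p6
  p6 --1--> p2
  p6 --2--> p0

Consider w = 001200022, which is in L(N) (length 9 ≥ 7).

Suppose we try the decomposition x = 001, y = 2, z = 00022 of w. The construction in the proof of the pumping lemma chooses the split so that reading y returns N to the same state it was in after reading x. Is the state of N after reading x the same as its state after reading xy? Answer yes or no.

State sequence: p0 -0-> p4 -0-> p6 -1-> p2 -2-> p2

After x (step 3): p2. After xy (step 4): p2.
They match, so y = 2 drives N around a cycle from p2 back to itself; pumping y any number of times keeps N in p2 before reading z, and xyⁱz ∈ L(N) for every i ≥ 0.

yes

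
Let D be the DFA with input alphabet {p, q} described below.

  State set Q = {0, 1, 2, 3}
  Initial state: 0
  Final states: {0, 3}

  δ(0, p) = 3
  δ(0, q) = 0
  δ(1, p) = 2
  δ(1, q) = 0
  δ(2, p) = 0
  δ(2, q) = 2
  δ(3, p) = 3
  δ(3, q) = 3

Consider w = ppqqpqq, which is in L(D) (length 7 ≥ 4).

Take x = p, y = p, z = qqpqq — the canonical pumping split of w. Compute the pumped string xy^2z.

xy^2z = p·p·p·qqpqq = pppqqpqq.
Reading y = p takes D from 3 back to 3, so after x·y·y the machine is still in 3, and z then leads to the accepting state 3. Hence pppqqpqq ∈ L(D).

pppqqpqq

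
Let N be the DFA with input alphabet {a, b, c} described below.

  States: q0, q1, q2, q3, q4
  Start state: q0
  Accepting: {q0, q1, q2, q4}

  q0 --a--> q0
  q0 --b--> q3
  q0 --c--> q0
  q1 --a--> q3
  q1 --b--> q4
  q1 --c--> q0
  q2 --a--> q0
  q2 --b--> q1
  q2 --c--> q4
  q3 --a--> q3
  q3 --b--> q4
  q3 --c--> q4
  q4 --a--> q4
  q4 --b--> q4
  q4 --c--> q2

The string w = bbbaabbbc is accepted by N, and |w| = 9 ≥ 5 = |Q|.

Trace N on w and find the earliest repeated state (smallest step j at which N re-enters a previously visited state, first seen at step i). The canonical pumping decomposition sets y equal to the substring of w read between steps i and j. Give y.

b

State sequence: q0 -b-> q3 -b-> q4 -b-> q4 -a-> q4 -a-> q4 -b-> q4 -b-> q4 -b-> q4 -c-> q2
First repeat at step 3: q4 was already visited.

So i = 2, j = 3, giving x = w[0:2] = bb, y = w[2:3] = b, z = w[3:9] = aabbbc.
Check: |xy| = 3 ≤ 5 and |y| = 1 ≥ 1. Reading y takes N from q4 back to q4, so every xyⁱz is accepted.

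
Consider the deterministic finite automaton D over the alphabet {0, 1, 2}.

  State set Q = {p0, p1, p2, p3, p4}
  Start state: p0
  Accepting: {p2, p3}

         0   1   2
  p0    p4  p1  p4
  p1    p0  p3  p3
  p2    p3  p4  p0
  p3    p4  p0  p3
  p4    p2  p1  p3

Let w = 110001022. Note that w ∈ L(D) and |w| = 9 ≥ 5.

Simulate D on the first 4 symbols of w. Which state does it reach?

Run of D on the first 4 characters of w = 1 1 0 0:
  step 0: p0  (start)
  step 1: p1  (read 1: p0→p1)
  step 2: p3  (read 1: p1→p3)
  step 3: p4  (read 0: p3→p4)
  step 4: p2  (read 0: p4→p2)

After reading 4 characters, D is in state p2.

p2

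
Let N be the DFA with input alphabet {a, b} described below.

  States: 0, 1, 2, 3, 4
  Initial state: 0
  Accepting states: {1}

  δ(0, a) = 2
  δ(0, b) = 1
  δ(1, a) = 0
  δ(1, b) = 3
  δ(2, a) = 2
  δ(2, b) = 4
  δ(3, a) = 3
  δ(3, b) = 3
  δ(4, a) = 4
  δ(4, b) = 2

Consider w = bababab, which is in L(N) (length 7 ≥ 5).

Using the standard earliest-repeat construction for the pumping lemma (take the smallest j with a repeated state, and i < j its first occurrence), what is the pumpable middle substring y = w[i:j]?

Run of N on w = b a b a b a b:
  step 0: 0  (start)
  step 1: 1  (read b: 0→1)
  step 2: 0  (read a: 1→0)   ← first repeat (0 seen earlier)
  step 3: 1  (read b: 0→1)
  step 4: 0  (read a: 1→0)
  step 5: 1  (read b: 0→1)
  step 6: 0  (read a: 1→0)
  step 7: 1  (read b: 0→1)

So i = 0, j = 2, giving x = w[0:0] = ε, y = w[0:2] = ba, z = w[2:7] = babab.
Check: |xy| = 2 ≤ 5 and |y| = 2 ≥ 1. Reading y takes N from 0 back to 0, so every xyⁱz is accepted.
Since N has 5 states, any run of length ≥ 5 visits 5+1 states, so by pigeonhole some state repeats within the first 5 steps — that repeat gives the pumpable loop.

ba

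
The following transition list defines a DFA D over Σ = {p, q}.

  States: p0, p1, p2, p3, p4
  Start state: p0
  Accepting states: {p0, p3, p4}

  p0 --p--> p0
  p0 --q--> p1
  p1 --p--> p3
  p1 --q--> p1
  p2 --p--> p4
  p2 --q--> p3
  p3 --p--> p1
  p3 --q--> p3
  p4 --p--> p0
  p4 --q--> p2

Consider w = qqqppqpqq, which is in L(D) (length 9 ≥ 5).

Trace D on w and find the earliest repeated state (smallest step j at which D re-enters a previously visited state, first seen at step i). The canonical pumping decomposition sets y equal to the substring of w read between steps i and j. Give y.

Run of D on w = q q q p p q p q q:
  step 0: p0  (start)
  step 1: p1  (read q: p0→p1)
  step 2: p1  (read q: p1→p1)   ← first repeat (p1 seen earlier)
  step 3: p1  (read q: p1→p1)
  step 4: p3  (read p: p1→p3)
  step 5: p1  (read p: p3→p1)
  step 6: p1  (read q: p1→p1)
  step 7: p3  (read p: p1→p3)
  step 8: p3  (read q: p3→p3)
  step 9: p3  (read q: p3→p3)

So i = 1, j = 2, giving x = w[0:1] = q, y = w[1:2] = q, z = w[2:9] = qppqpqq.
Check: |xy| = 2 ≤ 5 and |y| = 1 ≥ 1. Reading y takes D from p1 back to p1, so every xyⁱz is accepted.

q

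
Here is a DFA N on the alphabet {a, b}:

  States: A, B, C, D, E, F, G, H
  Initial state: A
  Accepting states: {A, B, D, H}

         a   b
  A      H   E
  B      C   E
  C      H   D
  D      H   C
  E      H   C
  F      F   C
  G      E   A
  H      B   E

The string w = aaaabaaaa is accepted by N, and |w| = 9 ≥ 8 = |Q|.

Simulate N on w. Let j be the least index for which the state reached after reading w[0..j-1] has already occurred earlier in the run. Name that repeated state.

H

State sequence: A -a-> H -a-> B -a-> C -a-> H -b-> E -a-> H -a-> B -a-> C -a-> H
First repeat at step 4: H was already visited.

The earliest repeat is at step j = 4: N is in H, which it already visited at step i = 1.
The DFA has 8 states, so the proof of the pumping lemma guarantees a repeated state among the first 8+1 visited; the segment between the two visits is the pumpable y.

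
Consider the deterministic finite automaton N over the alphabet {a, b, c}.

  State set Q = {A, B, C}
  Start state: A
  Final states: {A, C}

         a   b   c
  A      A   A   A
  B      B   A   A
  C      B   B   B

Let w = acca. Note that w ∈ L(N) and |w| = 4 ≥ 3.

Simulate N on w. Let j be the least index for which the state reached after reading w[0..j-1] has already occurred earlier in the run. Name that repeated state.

A

State sequence: A -a-> A -c-> A -c-> A -a-> A
First repeat at step 1: A was already visited.

The earliest repeat is at step j = 1: N is in A, which it already visited at step i = 0.
Pumping length from the standard proof: p = 3 (the number of states). The repeated state found above gives |xy| = j ≤ 3 and |y| = j − i ≥ 1.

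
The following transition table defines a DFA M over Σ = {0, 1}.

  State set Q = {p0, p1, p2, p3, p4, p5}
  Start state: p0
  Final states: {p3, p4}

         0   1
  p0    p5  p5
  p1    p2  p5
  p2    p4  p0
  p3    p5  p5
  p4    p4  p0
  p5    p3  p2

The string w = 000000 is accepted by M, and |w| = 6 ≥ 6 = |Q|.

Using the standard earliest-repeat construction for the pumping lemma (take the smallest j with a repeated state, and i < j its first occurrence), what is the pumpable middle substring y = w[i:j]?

00

State sequence: p0 -0-> p5 -0-> p3 -0-> p5 -0-> p3 -0-> p5 -0-> p3
First repeat at step 3: p5 was already visited.

So i = 1, j = 3, giving x = w[0:1] = 0, y = w[1:3] = 00, z = w[3:6] = 000.
Check: |xy| = 3 ≤ 6 and |y| = 2 ≥ 1. Reading y takes M from p5 back to p5, so every xyⁱz is accepted.
With |Q| = 6, pigeonhole forces a state repeat no later than step 6; the substring read between the first and second visits to that state can be pumped.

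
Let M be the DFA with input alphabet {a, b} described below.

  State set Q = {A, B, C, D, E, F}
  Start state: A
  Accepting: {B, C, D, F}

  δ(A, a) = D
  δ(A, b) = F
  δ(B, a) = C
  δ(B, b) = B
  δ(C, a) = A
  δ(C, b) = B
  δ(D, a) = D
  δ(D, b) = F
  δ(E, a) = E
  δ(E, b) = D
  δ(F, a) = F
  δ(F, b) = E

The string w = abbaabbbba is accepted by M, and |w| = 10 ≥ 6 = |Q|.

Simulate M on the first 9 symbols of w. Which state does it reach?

Run of M on the first 9 characters of w = a b b a a b b b b:
  step 0: A  (start)
  step 1: D  (read a: A→D)
  step 2: F  (read b: D→F)
  step 3: E  (read b: F→E)
  step 4: E  (read a: E→E)
  step 5: E  (read a: E→E)
  step 6: D  (read b: E→D)
  step 7: F  (read b: D→F)
  step 8: E  (read b: F→E)
  step 9: D  (read b: E→D)

After reading 9 characters, M is in state D.
(This kind of state-tracing is the core of the pumping-lemma construction: with 6 states, pigeonhole forces a repeat within the first 6 steps.)

D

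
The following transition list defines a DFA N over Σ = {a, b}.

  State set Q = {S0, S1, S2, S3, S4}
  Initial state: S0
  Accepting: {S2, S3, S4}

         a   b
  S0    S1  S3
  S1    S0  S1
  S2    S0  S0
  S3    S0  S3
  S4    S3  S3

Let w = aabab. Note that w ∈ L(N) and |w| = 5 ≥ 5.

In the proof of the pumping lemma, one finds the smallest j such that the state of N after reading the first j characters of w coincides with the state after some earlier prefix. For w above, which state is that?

S0

State sequence: S0 -a-> S1 -a-> S0 -b-> S3 -a-> S0 -b-> S3
First repeat at step 2: S0 was already visited.

The earliest repeat is at step j = 2: N is in S0, which it already visited at step i = 0.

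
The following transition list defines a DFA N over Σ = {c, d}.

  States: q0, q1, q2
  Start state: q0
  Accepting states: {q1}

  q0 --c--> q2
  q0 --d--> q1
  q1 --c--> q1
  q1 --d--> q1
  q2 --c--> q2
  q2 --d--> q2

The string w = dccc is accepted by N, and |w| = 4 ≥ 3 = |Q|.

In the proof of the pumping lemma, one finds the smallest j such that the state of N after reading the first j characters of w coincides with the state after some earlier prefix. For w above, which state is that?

q1

Run of N on w = d c c c:
  step 0: q0  (start)
  step 1: q1  (read d: q0→q1)
  step 2: q1  (read c: q1→q1)   ← first repeat (q1 seen earlier)
  step 3: q1  (read c: q1→q1)
  step 4: q1  (read c: q1→q1)

The earliest repeat is at step j = 2: N is in q1, which it already visited at step i = 1.
Since N has 3 states, any run of length ≥ 3 visits 3+1 states, so by pigeonhole some state repeats within the first 3 steps — that repeat gives the pumpable loop.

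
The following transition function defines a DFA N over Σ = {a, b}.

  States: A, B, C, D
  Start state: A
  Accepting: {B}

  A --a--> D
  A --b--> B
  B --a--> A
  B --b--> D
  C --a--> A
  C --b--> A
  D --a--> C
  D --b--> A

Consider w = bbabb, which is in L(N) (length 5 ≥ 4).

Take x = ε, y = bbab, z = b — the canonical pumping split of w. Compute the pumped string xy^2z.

xy^2z = ε·bbab·bbab·b = bbabbbabb.
Reading y = bbab takes N from A back to A, so after x·y·y the machine is still in A, and z then leads to the accepting state B. Hence bbabbbabb ∈ L(N).

bbabbbabb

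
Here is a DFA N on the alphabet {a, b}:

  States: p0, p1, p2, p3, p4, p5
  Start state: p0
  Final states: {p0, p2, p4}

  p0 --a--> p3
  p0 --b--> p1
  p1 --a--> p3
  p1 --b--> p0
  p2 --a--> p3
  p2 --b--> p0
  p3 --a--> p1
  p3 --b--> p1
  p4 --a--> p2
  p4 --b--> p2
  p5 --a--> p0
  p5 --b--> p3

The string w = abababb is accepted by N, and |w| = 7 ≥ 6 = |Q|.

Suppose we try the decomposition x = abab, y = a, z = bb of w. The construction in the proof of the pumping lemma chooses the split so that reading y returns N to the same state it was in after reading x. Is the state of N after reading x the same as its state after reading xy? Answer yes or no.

Run of N on the first 5 characters of w = a b a b a:
  step 0: p0  (start)
  step 1: p3  (read a: p0→p3)
  step 2: p1  (read b: p3→p1)
  step 3: p3  (read a: p1→p3)
  step 4: p1  (read b: p3→p1)
  step 5: p3  (read a: p1→p3)

After x (step 4): p1. After xy (step 5): p3.
They differ (p1 ≠ p3), so y is not a cycle from the state after x; this split is not the one the pumping-lemma construction produces, and pumping y need not keep the string in L(N).

no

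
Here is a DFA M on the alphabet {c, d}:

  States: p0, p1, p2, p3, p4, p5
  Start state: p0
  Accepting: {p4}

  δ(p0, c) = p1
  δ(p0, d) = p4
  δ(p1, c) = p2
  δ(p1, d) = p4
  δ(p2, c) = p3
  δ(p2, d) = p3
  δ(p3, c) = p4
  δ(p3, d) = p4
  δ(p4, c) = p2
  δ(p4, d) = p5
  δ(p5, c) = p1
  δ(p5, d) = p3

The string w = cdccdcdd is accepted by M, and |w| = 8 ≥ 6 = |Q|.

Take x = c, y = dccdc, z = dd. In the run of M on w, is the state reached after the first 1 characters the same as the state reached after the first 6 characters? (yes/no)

no

Run of M on the first 6 characters of w = c d c c d c:
  step 0: p0  (start)
  step 1: p1  (read c: p0→p1)
  step 2: p4  (read d: p1→p4)
  step 3: p2  (read c: p4→p2)
  step 4: p3  (read c: p2→p3)
  step 5: p4  (read d: p3→p4)
  step 6: p2  (read c: p4→p2)

After x (step 1): p1. After xy (step 6): p2.
They differ (p1 ≠ p2), so y is not a cycle from the state after x; this split is not the one the pumping-lemma construction produces, and pumping y need not keep the string in L(M).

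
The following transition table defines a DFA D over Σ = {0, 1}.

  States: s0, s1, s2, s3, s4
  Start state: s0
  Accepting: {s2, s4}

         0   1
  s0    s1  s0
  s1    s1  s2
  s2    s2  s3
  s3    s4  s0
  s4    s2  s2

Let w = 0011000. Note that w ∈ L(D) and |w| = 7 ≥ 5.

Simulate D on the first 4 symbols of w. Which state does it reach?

State sequence: s0 -0-> s1 -0-> s1 -1-> s2 -1-> s3

After reading 4 characters, D is in state s3.

s3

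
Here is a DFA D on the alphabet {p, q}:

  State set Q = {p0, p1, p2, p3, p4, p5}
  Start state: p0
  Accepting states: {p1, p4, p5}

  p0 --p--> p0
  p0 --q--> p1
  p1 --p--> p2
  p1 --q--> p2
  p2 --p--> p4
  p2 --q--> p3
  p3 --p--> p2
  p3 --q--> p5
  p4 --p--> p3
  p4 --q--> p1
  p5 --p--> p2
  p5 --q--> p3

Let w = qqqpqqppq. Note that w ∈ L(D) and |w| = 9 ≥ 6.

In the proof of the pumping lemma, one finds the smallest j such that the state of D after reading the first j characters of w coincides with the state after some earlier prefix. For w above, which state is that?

Run of D on w = q q q p q q p p q:
  step 0: p0  (start)
  step 1: p1  (read q: p0→p1)
  step 2: p2  (read q: p1→p2)
  step 3: p3  (read q: p2→p3)
  step 4: p2  (read p: p3→p2)   ← first repeat (p2 seen earlier)
  step 5: p3  (read q: p2→p3)
  step 6: p5  (read q: p3→p5)
  step 7: p2  (read p: p5→p2)
  step 8: p4  (read p: p2→p4)
  step 9: p1  (read q: p4→p1)

The earliest repeat is at step j = 4: D is in p2, which it already visited at step i = 2.
With |Q| = 6, pigeonhole forces a state repeat no later than step 6; the substring read between the first and second visits to that state can be pumped.

p2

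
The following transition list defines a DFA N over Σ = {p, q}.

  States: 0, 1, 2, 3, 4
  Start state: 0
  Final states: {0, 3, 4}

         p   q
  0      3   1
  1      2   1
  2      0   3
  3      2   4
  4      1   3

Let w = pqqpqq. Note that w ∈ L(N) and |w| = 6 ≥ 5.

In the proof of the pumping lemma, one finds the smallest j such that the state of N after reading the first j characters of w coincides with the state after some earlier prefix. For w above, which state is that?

Run of N on w = p q q p q q:
  step 0: 0  (start)
  step 1: 3  (read p: 0→3)
  step 2: 4  (read q: 3→4)
  step 3: 3  (read q: 4→3)   ← first repeat (3 seen earlier)
  step 4: 2  (read p: 3→2)
  step 5: 3  (read q: 2→3)
  step 6: 4  (read q: 3→4)

The earliest repeat is at step j = 3: N is in 3, which it already visited at step i = 1.

3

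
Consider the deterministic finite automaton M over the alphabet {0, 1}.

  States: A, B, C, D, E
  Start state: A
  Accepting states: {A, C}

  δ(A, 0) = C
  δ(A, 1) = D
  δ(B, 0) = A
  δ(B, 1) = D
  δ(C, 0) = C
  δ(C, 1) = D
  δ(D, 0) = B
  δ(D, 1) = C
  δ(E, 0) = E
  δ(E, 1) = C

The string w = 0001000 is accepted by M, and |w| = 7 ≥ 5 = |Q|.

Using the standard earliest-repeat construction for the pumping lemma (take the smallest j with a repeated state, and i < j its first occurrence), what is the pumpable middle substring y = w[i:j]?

State sequence: A -0-> C -0-> C -0-> C -1-> D -0-> B -0-> A -0-> C
First repeat at step 2: C was already visited.

So i = 1, j = 2, giving x = w[0:1] = 0, y = w[1:2] = 0, z = w[2:7] = 01000.
Check: |xy| = 2 ≤ 5 and |y| = 1 ≥ 1. Reading y takes M from C back to C, so every xyⁱz is accepted.

0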